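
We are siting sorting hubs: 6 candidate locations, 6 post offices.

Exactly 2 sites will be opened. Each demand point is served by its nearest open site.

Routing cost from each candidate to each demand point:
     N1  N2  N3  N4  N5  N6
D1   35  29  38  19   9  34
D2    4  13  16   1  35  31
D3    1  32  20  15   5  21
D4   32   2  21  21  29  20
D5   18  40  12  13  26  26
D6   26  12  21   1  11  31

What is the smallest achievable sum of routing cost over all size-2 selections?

57

Open {D2, D3}.
  N1→D3 1, N2→D2 13, N3→D2 16, N4→D2 1, N5→D3 5, N6→D3 21  ⇒ total 57.
Compare {D3, D6}: total 60.
Compare {D3, D4}: total 63.
No size-2 selection does better; minimum is 57.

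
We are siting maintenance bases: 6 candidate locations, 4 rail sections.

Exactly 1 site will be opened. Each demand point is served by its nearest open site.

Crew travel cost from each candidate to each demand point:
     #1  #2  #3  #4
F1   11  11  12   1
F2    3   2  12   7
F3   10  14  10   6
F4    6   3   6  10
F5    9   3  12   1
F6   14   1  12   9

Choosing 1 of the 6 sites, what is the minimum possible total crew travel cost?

24

Open {F2}.
  #1→F2 3, #2→F2 2, #3→F2 12, #4→F2 7  ⇒ total 24.
Compare {F4}: total 25.
Compare {F5}: total 25.
No size-1 selection does better; minimum is 24.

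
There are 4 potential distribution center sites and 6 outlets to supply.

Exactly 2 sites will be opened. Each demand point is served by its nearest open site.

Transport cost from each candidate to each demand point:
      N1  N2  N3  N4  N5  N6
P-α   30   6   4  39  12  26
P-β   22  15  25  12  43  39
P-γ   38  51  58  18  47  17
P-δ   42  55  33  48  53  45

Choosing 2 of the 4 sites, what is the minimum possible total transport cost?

Open {P-α, P-β}.
  N1→P-β 22, N2→P-α 6, N3→P-α 4, N4→P-β 12, N5→P-α 12, N6→P-α 26  ⇒ total 82.
Compare {P-α, P-γ}: total 87.
Compare {P-α, P-δ}: total 117.
No size-2 selection does better; minimum is 82.

82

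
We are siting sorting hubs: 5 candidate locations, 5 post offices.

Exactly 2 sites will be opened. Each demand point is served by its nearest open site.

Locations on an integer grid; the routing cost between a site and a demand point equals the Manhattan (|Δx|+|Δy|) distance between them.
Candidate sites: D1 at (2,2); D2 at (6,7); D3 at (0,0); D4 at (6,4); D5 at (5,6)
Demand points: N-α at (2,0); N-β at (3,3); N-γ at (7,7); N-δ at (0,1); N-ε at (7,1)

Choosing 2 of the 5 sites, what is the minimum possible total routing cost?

Open {D1, D2}.
  N-α→D1 2, N-β→D1 2, N-γ→D2 1, N-δ→D1 3, N-ε→D1 6  ⇒ total 14.
Compare {D1, D4}: total 15.
Compare {D3, D4}: total 15.
No size-2 selection does better; minimum is 14.

14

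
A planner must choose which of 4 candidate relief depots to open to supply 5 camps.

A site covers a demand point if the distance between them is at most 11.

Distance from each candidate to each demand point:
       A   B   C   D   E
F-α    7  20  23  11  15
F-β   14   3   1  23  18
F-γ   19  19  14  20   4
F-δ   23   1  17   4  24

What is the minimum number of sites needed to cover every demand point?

3

Coverage sets (demand points within 11 of each site):
  F-α: {A, D}
  F-β: {B, C}
  F-γ: {E}
  F-δ: {B, D}
No 2 sites suffice: every size-2 union leaves at least one demand point uncovered.
But {F-α, F-β, F-γ} covers everything, so the minimum is 3.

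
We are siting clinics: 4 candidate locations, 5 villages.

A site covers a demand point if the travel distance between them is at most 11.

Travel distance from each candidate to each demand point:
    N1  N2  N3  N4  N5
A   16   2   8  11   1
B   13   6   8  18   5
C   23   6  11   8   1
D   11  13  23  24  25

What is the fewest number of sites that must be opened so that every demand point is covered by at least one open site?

Coverage sets (demand points within 11 of each site):
  A: {N2, N3, N4, N5}
  B: {N2, N3, N5}
  C: {N2, N3, N4, N5}
  D: {N1}
No single site covers all 5 demand points.
But {A, D} covers everything, so the minimum is 2.

2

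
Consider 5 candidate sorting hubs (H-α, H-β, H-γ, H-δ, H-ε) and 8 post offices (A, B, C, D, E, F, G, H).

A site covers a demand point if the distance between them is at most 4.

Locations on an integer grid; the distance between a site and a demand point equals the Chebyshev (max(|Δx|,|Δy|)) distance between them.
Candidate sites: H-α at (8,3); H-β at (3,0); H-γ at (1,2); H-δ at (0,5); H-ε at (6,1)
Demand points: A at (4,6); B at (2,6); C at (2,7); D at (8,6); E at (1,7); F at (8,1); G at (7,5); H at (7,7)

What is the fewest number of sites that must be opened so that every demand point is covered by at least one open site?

2

Coverage sets (demand points within 4 of each site):
  H-α: {A, D, F, G, H}
  H-β: {}
  H-γ: {A, B}
  H-δ: {A, B, C, E}
  H-ε: {F, G}
No single site covers all 8 demand points.
But {H-α, H-δ} covers everything, so the minimum is 2.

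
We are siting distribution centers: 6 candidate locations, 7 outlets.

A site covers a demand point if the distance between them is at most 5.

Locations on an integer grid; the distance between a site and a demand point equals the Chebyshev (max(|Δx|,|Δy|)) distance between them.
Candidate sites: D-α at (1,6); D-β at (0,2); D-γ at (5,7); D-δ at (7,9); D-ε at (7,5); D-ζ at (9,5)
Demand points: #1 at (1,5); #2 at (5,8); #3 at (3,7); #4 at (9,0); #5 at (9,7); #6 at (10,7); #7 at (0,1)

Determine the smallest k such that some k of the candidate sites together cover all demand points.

Coverage sets (demand points within 5 of each site):
  D-α: {#1, #2, #3, #7}
  D-β: {#1, #3, #7}
  D-γ: {#1, #2, #3, #5, #6}
  D-δ: {#2, #3, #5, #6}
  D-ε: {#2, #3, #4, #5, #6}
  D-ζ: {#2, #4, #5, #6}
No single site covers all 7 demand points.
But {D-α, D-ε} covers everything, so the minimum is 2.

2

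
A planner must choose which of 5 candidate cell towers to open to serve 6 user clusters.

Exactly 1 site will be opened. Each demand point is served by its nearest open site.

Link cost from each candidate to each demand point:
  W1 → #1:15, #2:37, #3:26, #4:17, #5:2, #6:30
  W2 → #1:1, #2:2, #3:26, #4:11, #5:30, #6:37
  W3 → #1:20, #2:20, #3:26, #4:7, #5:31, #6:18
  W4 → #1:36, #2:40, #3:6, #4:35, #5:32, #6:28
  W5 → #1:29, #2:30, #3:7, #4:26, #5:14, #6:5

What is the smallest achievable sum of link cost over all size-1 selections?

107

Open {W2}.
  #1→W2 1, #2→W2 2, #3→W2 26, #4→W2 11, #5→W2 30, #6→W2 37  ⇒ total 107.
Compare {W5}: total 111.
Compare {W3}: total 122.
No size-1 selection does better; minimum is 107.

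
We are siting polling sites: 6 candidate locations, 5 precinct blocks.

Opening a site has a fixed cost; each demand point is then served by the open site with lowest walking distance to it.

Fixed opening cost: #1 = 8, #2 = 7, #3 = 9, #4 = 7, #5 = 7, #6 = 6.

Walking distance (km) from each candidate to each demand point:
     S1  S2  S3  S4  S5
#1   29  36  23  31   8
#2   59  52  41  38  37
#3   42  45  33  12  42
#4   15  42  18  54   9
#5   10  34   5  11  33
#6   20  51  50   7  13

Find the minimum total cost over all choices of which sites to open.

82

Open {#5, #6}: assign each demand point to its cheapest open site.
  S1→#5 10, S2→#5 34, S3→#5 5, S4→#6 7, S5→#6 13
  walking distance 69, fixed 13 → total 82.
Compare {#1, #5}: walking distance 68 + fixed 15 = 83.
Compare {#4, #5}: walking distance 69 + fixed 14 = 83.
Compare {#1, #5, #6}: walking distance 64 + fixed 21 = 85.
All other subsets cost ≥ 83. Minimum total cost: 82.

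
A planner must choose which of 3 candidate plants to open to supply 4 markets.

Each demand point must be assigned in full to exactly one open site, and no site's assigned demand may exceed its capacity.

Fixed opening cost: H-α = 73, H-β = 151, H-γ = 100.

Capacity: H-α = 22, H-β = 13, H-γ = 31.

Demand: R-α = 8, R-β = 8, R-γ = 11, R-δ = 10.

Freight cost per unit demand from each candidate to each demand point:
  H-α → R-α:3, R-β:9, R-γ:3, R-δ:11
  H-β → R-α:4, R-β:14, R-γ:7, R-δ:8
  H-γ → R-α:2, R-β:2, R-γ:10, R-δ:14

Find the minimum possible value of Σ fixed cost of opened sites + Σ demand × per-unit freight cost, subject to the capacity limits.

Open {H-α, H-γ}; cheapest assignment that respects the capacities:
  H-α (cap 22, load 21): R-γ, R-δ — cost 11×3 + 10×11 = 143
  H-γ (cap 31, load 16): R-α, R-β — cost 8×2 + 8×2 = 32
  Shipping 175, fixed 173 → total 348.
  Any other capacity-feasible assignment to {H-α, H-γ} ships for at least 175.
Compare {H-α, H-β, H-γ}: its best feasible assignment gives total 469.
Compare {H-β, H-γ}: its best feasible assignment gives total 473.
Every other set of open sites that can feasibly serve all demand totals ≥ 469 even under its best assignment. Minimum: 348.

348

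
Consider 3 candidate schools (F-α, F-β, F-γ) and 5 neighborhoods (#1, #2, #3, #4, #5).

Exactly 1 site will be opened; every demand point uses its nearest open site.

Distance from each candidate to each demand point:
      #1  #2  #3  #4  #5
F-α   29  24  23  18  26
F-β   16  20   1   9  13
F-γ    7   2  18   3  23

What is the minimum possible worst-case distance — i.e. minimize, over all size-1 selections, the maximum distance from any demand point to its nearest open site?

Open {F-β}.
  Farthest demand point is #2 at distance 20 (to F-β); all others are ≤ 20.
With {F-γ} the worst case is 23.
With {F-α} the worst case is 29.
No size-1 selection achieves below 20.

20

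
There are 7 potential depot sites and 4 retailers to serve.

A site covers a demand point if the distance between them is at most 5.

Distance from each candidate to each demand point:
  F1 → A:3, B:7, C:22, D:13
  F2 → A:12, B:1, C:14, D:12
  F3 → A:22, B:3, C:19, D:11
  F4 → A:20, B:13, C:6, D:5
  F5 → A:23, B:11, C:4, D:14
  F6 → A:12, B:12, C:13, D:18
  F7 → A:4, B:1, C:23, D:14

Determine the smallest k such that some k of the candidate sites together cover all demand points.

Coverage sets (demand points within 5 of each site):
  F1: {A}
  F2: {B}
  F3: {B}
  F4: {D}
  F5: {C}
  F6: {}
  F7: {A, B}
No 2 sites suffice: every size-2 union leaves at least one demand point uncovered.
But {F4, F5, F7} covers everything, so the minimum is 3.

3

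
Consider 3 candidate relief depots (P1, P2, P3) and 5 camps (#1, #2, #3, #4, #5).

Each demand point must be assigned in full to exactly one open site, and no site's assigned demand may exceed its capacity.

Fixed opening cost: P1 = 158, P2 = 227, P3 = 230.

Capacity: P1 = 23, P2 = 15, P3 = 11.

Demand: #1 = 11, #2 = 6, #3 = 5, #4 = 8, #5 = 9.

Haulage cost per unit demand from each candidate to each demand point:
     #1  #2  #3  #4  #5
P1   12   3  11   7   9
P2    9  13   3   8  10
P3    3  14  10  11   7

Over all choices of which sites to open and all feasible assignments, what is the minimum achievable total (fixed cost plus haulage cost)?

Open {P1, P2, P3}; cheapest assignment that respects the capacities:
  P1 (cap 23, load 23): #2, #4, #5 — cost 6×3 + 8×7 + 9×9 = 155
  P2 (cap 15, load 5): #3 — cost 5×3 = 15
  P3 (cap 11, load 11): #1 — cost 11×3 = 33
  Shipping 203, fixed 615 → total 818.
  Any other capacity-feasible assignment to {P1, P2, P3} ships for at least 203.
Total demand is 39 and no other set of sites has combined capacity ≥ 39, so {P1, P2, P3} is the only feasible choice of open sites. Minimum: 818.

818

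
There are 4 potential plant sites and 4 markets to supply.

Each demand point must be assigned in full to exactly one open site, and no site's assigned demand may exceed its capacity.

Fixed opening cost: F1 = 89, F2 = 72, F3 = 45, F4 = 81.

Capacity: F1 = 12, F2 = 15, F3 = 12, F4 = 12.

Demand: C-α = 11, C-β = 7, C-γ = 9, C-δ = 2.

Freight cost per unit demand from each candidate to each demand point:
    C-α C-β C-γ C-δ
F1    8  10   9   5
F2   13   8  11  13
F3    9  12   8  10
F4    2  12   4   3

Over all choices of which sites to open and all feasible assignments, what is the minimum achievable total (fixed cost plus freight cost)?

Open {F2, F3, F4}; cheapest assignment that respects the capacities:
  F2 (cap 15, load 7): C-β — cost 7×8 = 56
  F3 (cap 12, load 11): C-γ, C-δ — cost 9×8 + 2×10 = 92
  F4 (cap 12, load 11): C-α — cost 11×2 = 22
  Shipping 170, fixed 198 → total 368.
  Any other capacity-feasible assignment to {F2, F3, F4} ships for at least 170.
Compare {F1, F3, F4}: its best feasible assignment gives total 389.
Compare {F1, F2, F4}: its best feasible assignment gives total 411.
Every other set of open sites that can feasibly serve all demand totals ≥ 389 even under its best assignment. Minimum: 368.

368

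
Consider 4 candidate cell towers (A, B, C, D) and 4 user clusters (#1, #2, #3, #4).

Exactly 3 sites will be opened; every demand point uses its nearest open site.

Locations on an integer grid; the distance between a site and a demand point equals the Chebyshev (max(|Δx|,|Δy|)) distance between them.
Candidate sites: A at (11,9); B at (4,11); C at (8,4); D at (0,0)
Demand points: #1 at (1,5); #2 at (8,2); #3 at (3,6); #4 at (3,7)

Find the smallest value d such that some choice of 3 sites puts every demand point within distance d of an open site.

Open {A, C, D}.
  Farthest demand point is #1 at distance 5 (to D); all others are ≤ 5.
With {B, C, D} the worst case is 5.
With {A, B, C} the worst case is 6.
No size-3 selection achieves below 5.

5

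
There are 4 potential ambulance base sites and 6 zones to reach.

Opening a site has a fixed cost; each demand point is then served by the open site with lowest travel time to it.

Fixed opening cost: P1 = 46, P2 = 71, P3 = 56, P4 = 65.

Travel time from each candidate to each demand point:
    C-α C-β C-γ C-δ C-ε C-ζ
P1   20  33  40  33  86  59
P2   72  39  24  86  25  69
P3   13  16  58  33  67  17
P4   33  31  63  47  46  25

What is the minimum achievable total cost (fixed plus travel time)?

Open {P2, P3}: assign each demand point to its cheapest open site.
  C-α→P3 13, C-β→P3 16, C-γ→P2 24, C-δ→P3 33, C-ε→P2 25, C-ζ→P3 17
  travel time 128, fixed 127 → total 255.
Compare {P3}: travel time 204 + fixed 56 = 260.
Compare {P1, P3}: travel time 186 + fixed 102 = 288.
Compare {P1, P2, P3}: travel time 128 + fixed 173 = 301.
All other subsets cost ≥ 260. Minimum total cost: 255.

255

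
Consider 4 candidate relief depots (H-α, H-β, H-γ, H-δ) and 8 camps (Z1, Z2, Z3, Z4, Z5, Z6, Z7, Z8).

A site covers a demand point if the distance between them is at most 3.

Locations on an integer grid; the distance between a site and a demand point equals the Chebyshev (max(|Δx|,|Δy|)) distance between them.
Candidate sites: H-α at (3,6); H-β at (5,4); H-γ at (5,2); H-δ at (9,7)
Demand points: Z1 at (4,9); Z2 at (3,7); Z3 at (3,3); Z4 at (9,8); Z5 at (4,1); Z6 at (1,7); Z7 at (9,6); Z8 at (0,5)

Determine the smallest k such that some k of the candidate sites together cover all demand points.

3

Coverage sets (demand points within 3 of each site):
  H-α: {Z1, Z2, Z3, Z6, Z8}
  H-β: {Z2, Z3, Z5}
  H-γ: {Z3, Z5}
  H-δ: {Z4, Z7}
No 2 sites suffice: every size-2 union leaves at least one demand point uncovered.
But {H-α, H-β, H-δ} covers everything, so the minimum is 3.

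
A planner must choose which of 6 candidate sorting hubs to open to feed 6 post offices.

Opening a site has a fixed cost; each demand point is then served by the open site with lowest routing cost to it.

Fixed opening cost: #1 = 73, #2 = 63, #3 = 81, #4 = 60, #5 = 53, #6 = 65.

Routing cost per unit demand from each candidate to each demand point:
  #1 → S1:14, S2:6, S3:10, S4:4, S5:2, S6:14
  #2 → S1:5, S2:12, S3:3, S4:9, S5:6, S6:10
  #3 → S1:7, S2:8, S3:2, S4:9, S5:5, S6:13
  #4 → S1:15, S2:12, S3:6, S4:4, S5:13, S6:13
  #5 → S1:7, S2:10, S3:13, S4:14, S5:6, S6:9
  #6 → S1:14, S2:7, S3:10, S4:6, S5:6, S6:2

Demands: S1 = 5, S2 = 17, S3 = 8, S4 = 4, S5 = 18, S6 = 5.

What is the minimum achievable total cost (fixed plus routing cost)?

389

Open {#1, #2}: assign each demand point to its cheapest open site.
  S1→#2 5×5=25, S2→#1 17×6=102, S3→#2 8×3=24, S4→#1 4×4=16, S5→#1 18×2=36, S6→#2 5×10=50
  routing cost 253, fixed 136 → total 389.
Compare {#1, #2, #6}: routing cost 213 + fixed 201 = 414.
Compare {#1, #3}: routing cost 270 + fixed 154 = 424.
Compare {#1, #3, #6}: routing cost 215 + fixed 219 = 434.
All other subsets cost ≥ 414. Minimum total cost: 389.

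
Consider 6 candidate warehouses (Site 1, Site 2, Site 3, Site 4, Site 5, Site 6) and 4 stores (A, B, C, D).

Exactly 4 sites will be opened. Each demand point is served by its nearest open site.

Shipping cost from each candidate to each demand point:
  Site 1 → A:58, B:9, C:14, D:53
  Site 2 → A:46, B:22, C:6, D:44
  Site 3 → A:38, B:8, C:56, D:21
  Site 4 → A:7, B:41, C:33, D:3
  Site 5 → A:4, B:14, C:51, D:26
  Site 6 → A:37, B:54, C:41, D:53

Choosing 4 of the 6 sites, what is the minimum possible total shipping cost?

21

Open {Site 2, Site 3, Site 4, Site 5}.
  A→Site 5 4, B→Site 3 8, C→Site 2 6, D→Site 4 3  ⇒ total 21.
Compare {Site 1, Site 2, Site 4, Site 5}: total 22.
Compare {Site 1, Site 2, Site 3, Site 4}: total 24.
No size-4 selection does better; minimum is 21.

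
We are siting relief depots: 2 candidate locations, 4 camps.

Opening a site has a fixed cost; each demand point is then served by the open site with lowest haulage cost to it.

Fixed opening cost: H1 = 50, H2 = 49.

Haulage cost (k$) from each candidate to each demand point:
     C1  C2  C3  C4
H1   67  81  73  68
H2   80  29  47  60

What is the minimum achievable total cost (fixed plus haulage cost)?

Open {H2}: assign each demand point to its cheapest open site.
  C1→H2 80, C2→H2 29, C3→H2 47, C4→H2 60
  haulage cost 216, fixed 49 → total 265.
Compare {H1, H2}: haulage cost 203 + fixed 99 = 302.
Compare {H1}: haulage cost 289 + fixed 50 = 339.

265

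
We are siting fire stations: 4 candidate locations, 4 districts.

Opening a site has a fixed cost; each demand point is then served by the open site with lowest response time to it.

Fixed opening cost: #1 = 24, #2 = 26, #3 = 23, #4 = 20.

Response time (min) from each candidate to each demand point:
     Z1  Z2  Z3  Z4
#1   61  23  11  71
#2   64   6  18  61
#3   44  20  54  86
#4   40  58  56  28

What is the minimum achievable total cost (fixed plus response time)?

Open {#2, #4}: assign each demand point to its cheapest open site.
  Z1→#4 40, Z2→#2 6, Z3→#2 18, Z4→#4 28
  response time 92, fixed 46 → total 138.
Compare {#1, #4}: response time 102 + fixed 44 = 146.
Compare {#1, #2, #4}: response time 85 + fixed 70 = 155.
Compare {#2, #3, #4}: response time 92 + fixed 69 = 161.
All other subsets cost ≥ 146. Minimum total cost: 138.

138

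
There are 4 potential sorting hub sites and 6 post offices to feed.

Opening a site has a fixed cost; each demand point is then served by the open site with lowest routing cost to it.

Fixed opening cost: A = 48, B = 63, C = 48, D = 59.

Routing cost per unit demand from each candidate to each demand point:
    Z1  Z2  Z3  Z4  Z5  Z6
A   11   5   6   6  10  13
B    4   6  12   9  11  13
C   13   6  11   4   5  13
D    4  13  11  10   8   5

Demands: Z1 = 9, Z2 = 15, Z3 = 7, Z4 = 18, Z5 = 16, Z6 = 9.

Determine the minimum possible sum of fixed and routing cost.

Open {A, C, D}: assign each demand point to its cheapest open site.
  Z1→D 9×4=36, Z2→A 15×5=75, Z3→A 7×6=42, Z4→C 18×4=72, Z5→C 16×5=80, Z6→D 9×5=45
  routing cost 350, fixed 155 → total 505.
Compare {C, D}: routing cost 400 + fixed 107 = 507.
Compare {A, D}: routing cost 434 + fixed 107 = 541.
Compare {A, B, C, D}: routing cost 350 + fixed 218 = 568.
All other subsets cost ≥ 507. Minimum total cost: 505.

505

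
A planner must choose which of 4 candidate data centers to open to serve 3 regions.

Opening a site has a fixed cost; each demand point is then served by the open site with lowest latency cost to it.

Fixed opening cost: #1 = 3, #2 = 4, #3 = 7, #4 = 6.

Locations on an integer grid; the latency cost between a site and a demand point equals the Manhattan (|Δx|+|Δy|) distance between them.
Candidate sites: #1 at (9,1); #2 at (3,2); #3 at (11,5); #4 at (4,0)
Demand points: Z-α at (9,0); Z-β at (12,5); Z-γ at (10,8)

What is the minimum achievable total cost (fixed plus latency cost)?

Open {#1, #3}: assign each demand point to its cheapest open site.
  Z-α→#1 1, Z-β→#3 1, Z-γ→#3 4
  latency cost 6, fixed 10 → total 16.
Compare {#1}: latency cost 16 + fixed 3 = 19.
Compare {#3}: latency cost 12 + fixed 7 = 19.
Compare {#1, #2, #3}: latency cost 6 + fixed 14 = 20.
All other subsets cost ≥ 19. Minimum total cost: 16.

16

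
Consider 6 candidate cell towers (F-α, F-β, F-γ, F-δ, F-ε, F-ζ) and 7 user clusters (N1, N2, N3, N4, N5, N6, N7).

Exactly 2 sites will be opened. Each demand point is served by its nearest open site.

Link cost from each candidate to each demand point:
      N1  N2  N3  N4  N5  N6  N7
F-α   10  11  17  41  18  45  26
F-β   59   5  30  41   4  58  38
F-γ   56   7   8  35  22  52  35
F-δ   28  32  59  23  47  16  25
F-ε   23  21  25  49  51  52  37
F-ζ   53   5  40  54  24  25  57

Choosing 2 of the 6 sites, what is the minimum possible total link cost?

120

Open {F-α, F-δ}.
  N1→F-α 10, N2→F-α 11, N3→F-α 17, N4→F-δ 23, N5→F-α 18, N6→F-δ 16, N7→F-δ 25  ⇒ total 120.
Compare {F-γ, F-δ}: total 129.
Compare {F-β, F-δ}: total 131.
No size-2 selection does better; minimum is 120.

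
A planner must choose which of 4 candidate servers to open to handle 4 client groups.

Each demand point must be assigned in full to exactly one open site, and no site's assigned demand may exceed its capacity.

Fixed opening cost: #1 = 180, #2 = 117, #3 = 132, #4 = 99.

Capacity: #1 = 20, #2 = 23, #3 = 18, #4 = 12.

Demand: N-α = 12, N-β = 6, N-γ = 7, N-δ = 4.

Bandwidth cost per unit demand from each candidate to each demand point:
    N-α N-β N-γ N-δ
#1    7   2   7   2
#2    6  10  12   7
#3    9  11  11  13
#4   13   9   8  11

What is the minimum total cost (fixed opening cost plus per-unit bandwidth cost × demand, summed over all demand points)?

432

Open {#2, #4}; cheapest assignment that respects the capacities:
  #2 (cap 23, load 22): N-α, N-β, N-δ — cost 12×6 + 6×10 + 4×7 = 160
  #4 (cap 12, load 7): N-γ — cost 7×8 = 56
  Shipping 216, fixed 216 → total 432.
  Any other capacity-feasible assignment to {#2, #4} ships for at least 216.
Compare {#1, #2}: its best feasible assignment gives total 438.
Compare {#1, #4}: its best feasible assignment gives total 475.
Every other set of open sites that can feasibly serve all demand totals ≥ 438 even under its best assignment. Minimum: 432.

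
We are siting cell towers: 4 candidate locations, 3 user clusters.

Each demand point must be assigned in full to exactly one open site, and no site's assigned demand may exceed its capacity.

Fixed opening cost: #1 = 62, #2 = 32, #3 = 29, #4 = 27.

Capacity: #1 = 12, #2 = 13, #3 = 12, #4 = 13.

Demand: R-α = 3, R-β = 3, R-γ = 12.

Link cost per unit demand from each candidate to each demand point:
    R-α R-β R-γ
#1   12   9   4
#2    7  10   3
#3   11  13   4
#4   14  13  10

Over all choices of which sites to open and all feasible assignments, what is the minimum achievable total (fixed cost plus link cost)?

Open {#2, #3}; cheapest assignment that respects the capacities:
  #2 (cap 13, load 6): R-α, R-β — cost 3×7 + 3×10 = 51
  #3 (cap 12, load 12): R-γ — cost 12×4 = 48
  Shipping 99, fixed 61 → total 160.
  Any other capacity-feasible assignment to {#2, #3} ships for at least 99.
Compare {#2, #4}: its best feasible assignment gives total 176.
Compare {#3, #4}: its best feasible assignment gives total 185.
Every other set of open sites that can feasibly serve all demand totals ≥ 176 even under its best assignment. Minimum: 160.

160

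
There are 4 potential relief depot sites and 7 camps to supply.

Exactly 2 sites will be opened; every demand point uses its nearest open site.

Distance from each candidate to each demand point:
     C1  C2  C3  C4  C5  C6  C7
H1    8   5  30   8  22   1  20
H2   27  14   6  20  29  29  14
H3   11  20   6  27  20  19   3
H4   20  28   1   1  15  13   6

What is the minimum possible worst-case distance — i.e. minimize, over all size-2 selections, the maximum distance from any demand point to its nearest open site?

15

Open {H1, H4}.
  Farthest demand point is C5 at distance 15 (to H4); all others are ≤ 15.
With {H1, H3} the worst case is 20.
With {H2, H3} the worst case is 20.
No size-2 selection achieves below 15.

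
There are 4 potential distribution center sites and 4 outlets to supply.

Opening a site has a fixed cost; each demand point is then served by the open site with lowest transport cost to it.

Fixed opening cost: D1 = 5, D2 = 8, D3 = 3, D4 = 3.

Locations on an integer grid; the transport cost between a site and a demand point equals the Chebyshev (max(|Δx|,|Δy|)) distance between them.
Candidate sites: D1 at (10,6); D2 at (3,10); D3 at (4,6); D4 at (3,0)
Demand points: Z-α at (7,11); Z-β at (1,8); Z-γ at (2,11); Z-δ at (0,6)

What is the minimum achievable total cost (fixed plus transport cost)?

19

Open {D2}: assign each demand point to its cheapest open site.
  Z-α→D2 4, Z-β→D2 2, Z-γ→D2 1, Z-δ→D2 4
  transport cost 11, fixed 8 → total 19.
Compare {D3}: transport cost 17 + fixed 3 = 20.
Compare {D2, D3}: transport cost 11 + fixed 11 = 22.
Compare {D2, D4}: transport cost 11 + fixed 11 = 22.
All other subsets cost ≥ 20. Minimum total cost: 19.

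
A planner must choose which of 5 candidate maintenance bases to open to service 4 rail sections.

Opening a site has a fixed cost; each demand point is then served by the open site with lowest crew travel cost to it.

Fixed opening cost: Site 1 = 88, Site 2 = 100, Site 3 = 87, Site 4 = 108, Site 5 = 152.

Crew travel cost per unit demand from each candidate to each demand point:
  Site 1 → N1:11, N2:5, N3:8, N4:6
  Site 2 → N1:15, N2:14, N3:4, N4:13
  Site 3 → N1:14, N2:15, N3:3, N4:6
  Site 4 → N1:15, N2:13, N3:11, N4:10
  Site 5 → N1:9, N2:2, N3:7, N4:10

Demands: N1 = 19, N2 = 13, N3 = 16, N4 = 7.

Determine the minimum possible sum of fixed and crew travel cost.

Open {Site 3, Site 5}: assign each demand point to its cheapest open site.
  N1→Site 5 19×9=171, N2→Site 5 13×2=26, N3→Site 3 16×3=48, N4→Site 3 7×6=42
  crew travel cost 287, fixed 239 → total 526.
Compare {Site 5}: crew travel cost 379 + fixed 152 = 531.
Compare {Site 1}: crew travel cost 444 + fixed 88 = 532.
Compare {Site 1, Site 3}: crew travel cost 364 + fixed 175 = 539.
All other subsets cost ≥ 531. Minimum total cost: 526.

526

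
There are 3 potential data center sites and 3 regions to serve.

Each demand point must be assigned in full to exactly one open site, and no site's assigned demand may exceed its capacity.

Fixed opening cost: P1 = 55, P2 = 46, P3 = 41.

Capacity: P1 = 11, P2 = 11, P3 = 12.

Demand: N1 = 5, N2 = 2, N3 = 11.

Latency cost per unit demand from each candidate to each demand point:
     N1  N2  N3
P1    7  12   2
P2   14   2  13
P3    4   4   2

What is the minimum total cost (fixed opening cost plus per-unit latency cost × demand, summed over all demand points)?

146

Open {P1, P3}; cheapest assignment that respects the capacities:
  P1 (cap 11, load 11): N3 — cost 11×2 = 22
  P3 (cap 12, load 7): N1, N2 — cost 5×4 + 2×4 = 28
  Shipping 50, fixed 96 → total 146.
  Any other capacity-feasible assignment to {P1, P3} ships for at least 50.
Compare {P2, P3}: its best feasible assignment gives total 183.
Compare {P1, P2, P3}: its best feasible assignment gives total 188.
Every other set of open sites that can feasibly serve all demand totals ≥ 183 even under its best assignment. Minimum: 146.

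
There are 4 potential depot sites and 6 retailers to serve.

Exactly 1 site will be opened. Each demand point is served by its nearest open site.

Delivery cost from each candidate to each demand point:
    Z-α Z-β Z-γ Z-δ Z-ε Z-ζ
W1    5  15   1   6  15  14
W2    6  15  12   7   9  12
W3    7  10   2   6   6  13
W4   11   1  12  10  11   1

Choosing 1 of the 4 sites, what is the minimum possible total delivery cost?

Open {W3}.
  Z-α→W3 7, Z-β→W3 10, Z-γ→W3 2, Z-δ→W3 6, Z-ε→W3 6, Z-ζ→W3 13  ⇒ total 44.
Compare {W4}: total 46.
Compare {W1}: total 56.
No size-1 selection does better; minimum is 44.

44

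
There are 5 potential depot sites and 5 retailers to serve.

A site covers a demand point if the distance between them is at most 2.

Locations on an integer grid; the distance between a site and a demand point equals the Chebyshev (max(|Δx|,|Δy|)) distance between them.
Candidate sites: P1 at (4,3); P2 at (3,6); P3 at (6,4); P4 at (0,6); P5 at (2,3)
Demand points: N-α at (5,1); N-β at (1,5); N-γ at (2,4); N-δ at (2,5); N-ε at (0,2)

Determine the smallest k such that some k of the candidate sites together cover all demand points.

Coverage sets (demand points within 2 of each site):
  P1: {N-α, N-γ, N-δ}
  P2: {N-β, N-γ, N-δ}
  P3: {}
  P4: {N-β, N-γ, N-δ}
  P5: {N-β, N-γ, N-δ, N-ε}
No single site covers all 5 demand points.
But {P1, P5} covers everything, so the minimum is 2.

2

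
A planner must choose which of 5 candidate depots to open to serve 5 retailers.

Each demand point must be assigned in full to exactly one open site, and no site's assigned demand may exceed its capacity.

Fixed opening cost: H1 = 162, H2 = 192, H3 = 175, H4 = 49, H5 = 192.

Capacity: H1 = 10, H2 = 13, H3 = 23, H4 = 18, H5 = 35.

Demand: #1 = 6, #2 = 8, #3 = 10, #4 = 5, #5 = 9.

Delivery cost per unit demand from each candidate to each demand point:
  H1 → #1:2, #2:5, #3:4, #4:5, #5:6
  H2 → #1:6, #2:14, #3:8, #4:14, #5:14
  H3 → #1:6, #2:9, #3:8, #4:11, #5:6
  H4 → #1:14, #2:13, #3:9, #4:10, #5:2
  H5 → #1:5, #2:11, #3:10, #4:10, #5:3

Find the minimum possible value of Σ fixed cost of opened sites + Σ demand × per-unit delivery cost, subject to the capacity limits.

517

Open {H3, H4}; cheapest assignment that respects the capacities:
  H3 (cap 23, load 21): #1, #3, #4 — cost 6×6 + 10×8 + 5×11 = 171
  H4 (cap 18, load 17): #2, #5 — cost 8×13 + 9×2 = 122
  Shipping 293, fixed 224 → total 517.
  Any other capacity-feasible assignment to {H3, H4} ships for at least 293.
Compare {H4, H5}: its best feasible assignment gives total 526.
Compare {H1, H5}: its best feasible assignment gives total 589.
Every other set of open sites that can feasibly serve all demand totals ≥ 526 even under its best assignment. Minimum: 517.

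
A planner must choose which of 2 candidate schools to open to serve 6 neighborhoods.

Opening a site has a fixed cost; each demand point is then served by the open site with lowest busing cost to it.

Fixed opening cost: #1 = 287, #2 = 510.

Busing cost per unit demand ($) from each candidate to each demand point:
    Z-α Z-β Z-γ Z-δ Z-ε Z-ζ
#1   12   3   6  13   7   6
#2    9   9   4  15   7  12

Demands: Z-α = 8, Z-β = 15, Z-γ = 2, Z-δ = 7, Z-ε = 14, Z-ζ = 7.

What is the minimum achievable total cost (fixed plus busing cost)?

Open {#1}: assign each demand point to its cheapest open site.
  Z-α→#1 8×12=96, Z-β→#1 15×3=45, Z-γ→#1 2×6=12, Z-δ→#1 7×13=91, Z-ε→#1 14×7=98, Z-ζ→#1 7×6=42
  busing cost 384, fixed 287 → total 671.
Compare {#2}: busing cost 502 + fixed 510 = 1012.
Compare {#1, #2}: busing cost 356 + fixed 797 = 1153.

671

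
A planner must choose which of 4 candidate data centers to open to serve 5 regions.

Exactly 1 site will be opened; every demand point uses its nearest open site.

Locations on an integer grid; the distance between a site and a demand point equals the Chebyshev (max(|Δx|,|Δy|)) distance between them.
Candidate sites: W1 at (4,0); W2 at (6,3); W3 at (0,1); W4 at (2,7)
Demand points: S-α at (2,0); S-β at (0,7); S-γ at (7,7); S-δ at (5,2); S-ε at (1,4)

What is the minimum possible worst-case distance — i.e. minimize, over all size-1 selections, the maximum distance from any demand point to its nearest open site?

Open {W2}.
  Farthest demand point is S-β at distance 6 (to W2); all others are ≤ 6.
With {W1} the worst case is 7.
With {W3} the worst case is 7.
No size-1 selection achieves below 6.

6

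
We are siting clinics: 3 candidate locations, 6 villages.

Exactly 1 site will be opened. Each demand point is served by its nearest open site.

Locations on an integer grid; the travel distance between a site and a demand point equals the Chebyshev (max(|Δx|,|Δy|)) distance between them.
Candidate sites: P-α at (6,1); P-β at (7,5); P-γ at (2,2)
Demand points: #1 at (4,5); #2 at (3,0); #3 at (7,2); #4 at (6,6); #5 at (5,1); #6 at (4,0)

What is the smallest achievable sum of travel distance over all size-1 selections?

Open {P-α}.
  #1→P-α 4, #2→P-α 3, #3→P-α 1, #4→P-α 5, #5→P-α 1, #6→P-α 2  ⇒ total 16.
Compare {P-γ}: total 19.
Compare {P-β}: total 21.

16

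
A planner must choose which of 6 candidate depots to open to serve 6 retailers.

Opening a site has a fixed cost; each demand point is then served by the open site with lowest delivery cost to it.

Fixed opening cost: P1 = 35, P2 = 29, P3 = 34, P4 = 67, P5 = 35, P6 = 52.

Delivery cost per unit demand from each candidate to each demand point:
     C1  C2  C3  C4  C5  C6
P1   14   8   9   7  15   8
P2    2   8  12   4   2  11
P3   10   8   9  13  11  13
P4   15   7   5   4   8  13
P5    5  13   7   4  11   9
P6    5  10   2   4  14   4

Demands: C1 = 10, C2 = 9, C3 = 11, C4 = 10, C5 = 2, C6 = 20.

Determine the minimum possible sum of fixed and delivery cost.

Open {P2, P6}: assign each demand point to its cheapest open site.
  C1→P2 10×2=20, C2→P2 9×8=72, C3→P6 11×2=22, C4→P2 10×4=40, C5→P2 2×2=4, C6→P6 20×4=80
  delivery cost 238, fixed 81 → total 319.
Compare {P2, P3, P6}: delivery cost 238 + fixed 115 = 353.
Compare {P1, P2, P6}: delivery cost 238 + fixed 116 = 354.
Compare {P2, P5, P6}: delivery cost 238 + fixed 116 = 354.
All other subsets cost ≥ 353. Minimum total cost: 319.

319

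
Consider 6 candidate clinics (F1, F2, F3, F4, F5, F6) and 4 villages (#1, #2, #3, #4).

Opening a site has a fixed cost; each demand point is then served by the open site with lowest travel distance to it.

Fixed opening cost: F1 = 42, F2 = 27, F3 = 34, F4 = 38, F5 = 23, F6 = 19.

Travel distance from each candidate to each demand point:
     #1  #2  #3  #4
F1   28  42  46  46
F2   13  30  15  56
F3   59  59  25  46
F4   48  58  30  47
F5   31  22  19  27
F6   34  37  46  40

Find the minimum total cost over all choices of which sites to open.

Open {F5}: assign each demand point to its cheapest open site.
  #1→F5 31, #2→F5 22, #3→F5 19, #4→F5 27
  travel distance 99, fixed 23 → total 122.
Compare {F2, F5}: travel distance 77 + fixed 50 = 127.
Compare {F2}: travel distance 114 + fixed 27 = 141.
Compare {F5, F6}: travel distance 99 + fixed 42 = 141.
All other subsets cost ≥ 127. Minimum total cost: 122.

122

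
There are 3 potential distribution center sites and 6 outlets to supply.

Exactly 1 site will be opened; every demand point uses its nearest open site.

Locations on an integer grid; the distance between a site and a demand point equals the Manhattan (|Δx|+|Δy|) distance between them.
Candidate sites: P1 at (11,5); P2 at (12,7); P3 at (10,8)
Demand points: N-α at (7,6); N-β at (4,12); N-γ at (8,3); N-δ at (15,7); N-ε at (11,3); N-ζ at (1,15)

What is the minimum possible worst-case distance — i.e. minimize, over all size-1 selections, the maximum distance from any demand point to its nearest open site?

Open {P3}.
  Farthest demand point is N-ζ at distance 16 (to P3); all others are ≤ 16.
With {P2} the worst case is 19.
With {P1} the worst case is 20.
No size-1 selection achieves below 16.

16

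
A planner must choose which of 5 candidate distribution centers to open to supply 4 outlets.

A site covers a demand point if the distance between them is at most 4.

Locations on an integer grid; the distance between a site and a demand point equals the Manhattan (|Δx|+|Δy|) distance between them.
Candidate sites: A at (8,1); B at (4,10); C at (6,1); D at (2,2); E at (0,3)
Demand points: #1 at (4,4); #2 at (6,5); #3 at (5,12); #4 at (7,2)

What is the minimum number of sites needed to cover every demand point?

3

Coverage sets (demand points within 4 of each site):
  A: {#4}
  B: {#3}
  C: {#2, #4}
  D: {#1}
  E: {}
No 2 sites suffice: every size-2 union leaves at least one demand point uncovered.
But {B, C, D} covers everything, so the minimum is 3.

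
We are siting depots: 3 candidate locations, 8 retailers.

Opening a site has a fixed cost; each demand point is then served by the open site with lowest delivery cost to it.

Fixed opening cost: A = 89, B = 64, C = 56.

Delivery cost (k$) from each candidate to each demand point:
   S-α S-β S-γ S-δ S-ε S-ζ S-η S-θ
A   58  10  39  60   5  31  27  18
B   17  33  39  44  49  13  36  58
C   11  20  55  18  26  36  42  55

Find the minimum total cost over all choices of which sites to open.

304

Open {A, C}: assign each demand point to its cheapest open site.
  S-α→C 11, S-β→A 10, S-γ→A 39, S-δ→C 18, S-ε→A 5, S-ζ→A 31, S-η→A 27, S-θ→A 18
  delivery cost 159, fixed 145 → total 304.
Compare {C}: delivery cost 263 + fixed 56 = 319.
Compare {A, B}: delivery cost 173 + fixed 153 = 326.
Compare {A}: delivery cost 248 + fixed 89 = 337.
All other subsets cost ≥ 319. Minimum total cost: 304.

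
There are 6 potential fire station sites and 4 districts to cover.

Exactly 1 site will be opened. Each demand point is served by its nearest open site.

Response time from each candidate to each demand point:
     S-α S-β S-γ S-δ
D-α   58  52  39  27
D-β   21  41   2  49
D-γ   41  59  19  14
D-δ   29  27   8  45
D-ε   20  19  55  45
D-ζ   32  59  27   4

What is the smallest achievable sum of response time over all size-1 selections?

Open {D-δ}.
  S-α→D-δ 29, S-β→D-δ 27, S-γ→D-δ 8, S-δ→D-δ 45  ⇒ total 109.
Compare {D-β}: total 113.
Compare {D-ζ}: total 122.
No size-1 selection does better; minimum is 109.

109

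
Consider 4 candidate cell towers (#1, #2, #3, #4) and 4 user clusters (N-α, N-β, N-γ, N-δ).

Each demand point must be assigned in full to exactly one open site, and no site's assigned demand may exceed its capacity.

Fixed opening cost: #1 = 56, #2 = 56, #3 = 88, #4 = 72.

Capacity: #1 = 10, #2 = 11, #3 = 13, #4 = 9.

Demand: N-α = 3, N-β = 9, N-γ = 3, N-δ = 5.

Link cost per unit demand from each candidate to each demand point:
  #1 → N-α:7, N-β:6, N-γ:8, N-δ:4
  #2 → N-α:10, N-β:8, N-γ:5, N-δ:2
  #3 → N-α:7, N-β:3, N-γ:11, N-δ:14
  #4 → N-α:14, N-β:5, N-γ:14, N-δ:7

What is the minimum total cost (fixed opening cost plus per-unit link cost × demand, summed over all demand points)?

Open {#2, #3}; cheapest assignment that respects the capacities:
  #2 (cap 11, load 8): N-γ, N-δ — cost 3×5 + 5×2 = 25
  #3 (cap 13, load 12): N-α, N-β — cost 3×7 + 9×3 = 48
  Shipping 73, fixed 144 → total 217.
  Any other capacity-feasible assignment to {#2, #3} ships for at least 73.
Compare {#1, #2}: its best feasible assignment gives total 221.
Compare {#2, #4}: its best feasible assignment gives total 228.
Every other set of open sites that can feasibly serve all demand totals ≥ 221 even under its best assignment. Minimum: 217.

217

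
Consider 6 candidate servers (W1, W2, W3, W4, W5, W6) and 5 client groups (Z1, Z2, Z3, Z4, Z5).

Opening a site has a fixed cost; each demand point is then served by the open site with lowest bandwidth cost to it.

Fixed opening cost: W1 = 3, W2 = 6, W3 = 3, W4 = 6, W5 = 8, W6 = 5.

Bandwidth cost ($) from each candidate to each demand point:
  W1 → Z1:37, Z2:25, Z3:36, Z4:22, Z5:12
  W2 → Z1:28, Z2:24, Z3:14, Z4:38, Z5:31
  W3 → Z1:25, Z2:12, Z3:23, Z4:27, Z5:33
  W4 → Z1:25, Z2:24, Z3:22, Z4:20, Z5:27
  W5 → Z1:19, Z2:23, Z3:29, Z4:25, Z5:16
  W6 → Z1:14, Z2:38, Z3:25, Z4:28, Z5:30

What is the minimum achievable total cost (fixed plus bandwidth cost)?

91

Open {W1, W2, W3, W6}: assign each demand point to its cheapest open site.
  Z1→W6 14, Z2→W3 12, Z3→W2 14, Z4→W1 22, Z5→W1 12
  bandwidth cost 74, fixed 17 → total 91.
Compare {W1, W3, W6}: bandwidth cost 83 + fixed 11 = 94.
Compare {W1, W2, W3, W4, W6}: bandwidth cost 72 + fixed 23 = 95.
Compare {W1, W2, W3}: bandwidth cost 85 + fixed 12 = 97.
All other subsets cost ≥ 94. Minimum total cost: 91.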